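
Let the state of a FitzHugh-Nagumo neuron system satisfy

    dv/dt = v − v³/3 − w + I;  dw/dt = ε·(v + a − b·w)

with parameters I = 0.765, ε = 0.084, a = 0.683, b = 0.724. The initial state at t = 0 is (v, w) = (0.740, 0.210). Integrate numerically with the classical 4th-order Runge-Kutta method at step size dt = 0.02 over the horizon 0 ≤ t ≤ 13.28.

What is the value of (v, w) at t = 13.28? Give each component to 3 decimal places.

(v, w) = (0.582, 1.638)

t=0.000: state=(0.740, 0.210)
step 1 (dt=0.02): k1=(1.160, 0.107), k2=(1.164, 0.108), k3=(1.164, 0.108), k4=(1.168, 0.109); state += dt/6·(k1+2k2+2k3+k4)
t=0.020: state=(0.763, 0.212)
t=0.040: state=(0.787, 0.214)
t=0.060: state=(0.810, 0.217)
continuing one RK4 step at a time; state shown every 25 steps (Δt=0.5):
t=0.500: state=(1.320, 0.275)
t=1.000: state=(1.700, 0.358)
t=1.500: state=(1.830, 0.450)
t=2.000: state=(1.844, 0.541)
t=2.500: state=(1.822, 0.629)
t=3.000: state=(1.790, 0.713)
t=3.500: state=(1.754, 0.793)
t=4.000: state=(1.717, 0.869)
t=4.500: state=(1.679, 0.942)
t=5.000: state=(1.641, 1.010)
t=5.500: state=(1.602, 1.075)
t=6.000: state=(1.562, 1.137)
t=6.500: state=(1.521, 1.195)
t=7.000: state=(1.480, 1.249)
t=7.500: state=(1.437, 1.301)
t=8.000: state=(1.392, 1.348)
t=8.500: state=(1.346, 1.393)
t=9.000: state=(1.297, 1.434)
t=9.500: state=(1.246, 1.472)
t=10.000: state=(1.191, 1.507)
t=10.500: state=(1.132, 1.538)
t=11.000: state=(1.066, 1.566)
t=11.500: state=(0.992, 1.589)
t=12.000: state=(0.907, 1.609)
t=12.500: state=(0.804, 1.625)
t=13.000: state=(0.673, 1.635)
t=13.280: state=(0.582, 1.638)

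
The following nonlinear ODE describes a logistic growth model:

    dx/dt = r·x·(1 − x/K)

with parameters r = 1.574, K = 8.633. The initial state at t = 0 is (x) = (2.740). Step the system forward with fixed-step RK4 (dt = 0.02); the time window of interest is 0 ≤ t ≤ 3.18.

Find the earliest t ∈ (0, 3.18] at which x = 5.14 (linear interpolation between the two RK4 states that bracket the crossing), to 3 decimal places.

t=0.000: state=(2.740)
step 1 (dt=0.02): k1=(2.944), k2=(2.961), k3=(2.961), k4=(2.977); state += dt/6·(k1+2k2+2k3+k4)
t=0.020: state=(2.799)
t=0.040: state=(2.859)
t=0.060: state=(2.920)
continuing one RK4 step at a time; state shown every 10 steps (Δt=0.2):
t=0.200: state=(3.359)
t=0.400: state=(4.023)
t=0.600: state=(4.701)
t=0.720: state=(5.101)
next step: t=0.740: state=(5.166) — x has crossed 5.14
linear interpolation between t=0.720 (5.10079) and t=0.740 (5.16630) → t≈0.732

t = 0.732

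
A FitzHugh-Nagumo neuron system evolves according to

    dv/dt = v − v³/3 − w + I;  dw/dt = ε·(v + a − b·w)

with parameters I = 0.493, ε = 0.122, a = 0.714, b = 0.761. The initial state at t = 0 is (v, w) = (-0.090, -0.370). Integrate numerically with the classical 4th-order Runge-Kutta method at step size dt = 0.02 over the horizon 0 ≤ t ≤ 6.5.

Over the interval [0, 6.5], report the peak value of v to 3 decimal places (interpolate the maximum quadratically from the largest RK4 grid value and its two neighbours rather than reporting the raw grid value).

t=0.000: state=(-0.090, -0.370)
step 1 (dt=0.02): k1=(0.773, 0.110), k2=(0.780, 0.111), k3=(0.780, 0.111), k4=(0.787, 0.112); state += dt/6·(k1+2k2+2k3+k4)
t=0.020: state=(-0.074, -0.368)
t=0.040: state=(-0.059, -0.366)
t=0.060: state=(-0.042, -0.363)
continuing one RK4 step at a time; state shown every 25 steps (Δt=0.5):
t=0.500: state=(0.391, -0.303)
t=1.000: state=(1.048, -0.204)
t=1.500: state=(1.610, -0.071)
t=2.000: state=(1.835, 0.079)
t=2.500: state=(1.864, 0.229)
t=3.000: state=(1.830, 0.371)
t=3.500: state=(1.779, 0.504)
t=4.000: state=(1.722, 0.628)
t=4.500: state=(1.663, 0.743)
t=5.000: state=(1.602, 0.850)
t=5.500: state=(1.538, 0.947)
t=6.000: state=(1.472, 1.036)
t=6.500: state=(1.403, 1.118)
largest grid value and its neighbours: v(2.360)=1.86574, v(2.380)=1.86581, v(2.400)=1.86577
parabola through these three points peaks at t≈2.382 with v≈1.86582

max v = 1.866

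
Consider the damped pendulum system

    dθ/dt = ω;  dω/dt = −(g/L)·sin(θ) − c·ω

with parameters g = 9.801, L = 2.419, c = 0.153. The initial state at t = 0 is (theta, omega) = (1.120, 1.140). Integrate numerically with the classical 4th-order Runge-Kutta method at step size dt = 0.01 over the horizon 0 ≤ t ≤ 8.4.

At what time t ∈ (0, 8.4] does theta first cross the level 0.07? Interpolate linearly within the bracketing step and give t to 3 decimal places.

t = 1.154

t=0.000: state=(1.120, 1.140)
step 1 (dt=0.01): k1=(1.140, -3.821), k2=(1.121, -3.828), k3=(1.121, -3.828), k4=(1.102, -3.835); state += dt/6·(k1+2k2+2k3+k4)
t=0.010: state=(1.131, 1.102)
t=0.020: state=(1.142, 1.063)
t=0.030: state=(1.152, 1.025)
continuing one RK4 step at a time; state shown every 50 steps (Δt=0.5):
t=0.500: state=(1.204, -0.789)
t=1.000: state=(0.415, -2.174)
t=1.150: state=(0.079, -2.271)
next step: t=1.160: state=(0.056, -2.270) — theta has crossed 0.07
linear interpolation between t=1.150 (0.07891) and t=1.160 (0.05621) → t≈1.154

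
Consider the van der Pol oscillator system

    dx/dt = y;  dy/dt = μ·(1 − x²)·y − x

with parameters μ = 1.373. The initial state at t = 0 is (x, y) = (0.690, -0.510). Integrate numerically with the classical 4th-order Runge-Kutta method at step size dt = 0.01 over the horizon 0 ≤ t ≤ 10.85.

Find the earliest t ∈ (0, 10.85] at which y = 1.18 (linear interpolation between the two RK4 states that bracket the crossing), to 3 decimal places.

t = 3.491

t=0.000: state=(0.690, -0.510)
step 1 (dt=0.01): k1=(-0.510, -1.057), k2=(-0.515, -1.061), k3=(-0.515, -1.061), k4=(-0.521, -1.064); state += dt/6·(k1+2k2+2k3+k4)
t=0.010: state=(0.685, -0.521)
t=0.020: state=(0.680, -0.531)
t=0.030: state=(0.674, -0.542)
continuing one RK4 step at a time; state shown every 50 steps (Δt=0.5):
t=0.500: state=(0.280, -1.189)
t=1.000: state=(-0.570, -2.212)
t=1.500: state=(-1.587, -1.303)
t=2.000: state=(-1.808, 0.146)
t=2.500: state=(-1.624, 0.520)
t=3.000: state=(-1.307, 0.755)
t=3.490: state=(-0.848, 1.179)
next step: t=3.500: state=(-0.836, 1.192) — y has crossed 1.18
linear interpolation between t=3.490 (1.17888) and t=3.500 (1.19204) → t≈3.491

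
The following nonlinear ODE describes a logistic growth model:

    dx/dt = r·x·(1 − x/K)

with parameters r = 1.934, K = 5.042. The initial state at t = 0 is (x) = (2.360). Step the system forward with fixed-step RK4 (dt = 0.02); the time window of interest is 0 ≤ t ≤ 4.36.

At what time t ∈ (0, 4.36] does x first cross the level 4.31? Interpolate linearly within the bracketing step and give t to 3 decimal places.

t=0.000: state=(2.360)
step 1 (dt=0.02): k1=(2.428), k2=(2.431), k3=(2.431), k4=(2.433); state += dt/6·(k1+2k2+2k3+k4)
t=0.020: state=(2.409)
t=0.040: state=(2.457)
t=0.060: state=(2.506)
continuing one RK4 step at a time; state shown every 10 steps (Δt=0.2):
t=0.200: state=(2.846)
t=0.400: state=(3.308)
t=0.600: state=(3.718)
t=0.800: state=(4.060)
t=0.980: state=(4.307)
next step: t=1.000: state=(4.331) — x has crossed 4.31
linear interpolation between t=0.980 (4.30656) and t=1.000 (4.33052) → t≈0.983

t = 0.983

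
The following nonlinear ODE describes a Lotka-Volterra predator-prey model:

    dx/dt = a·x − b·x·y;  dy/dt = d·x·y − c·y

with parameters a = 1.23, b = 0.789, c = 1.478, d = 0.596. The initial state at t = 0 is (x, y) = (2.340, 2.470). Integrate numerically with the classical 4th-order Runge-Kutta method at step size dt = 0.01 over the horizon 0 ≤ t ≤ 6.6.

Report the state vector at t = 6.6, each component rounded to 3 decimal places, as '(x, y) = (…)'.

t=0.000: state=(2.340, 2.470)
step 1 (dt=0.01): k1=(-1.682, -0.206), k2=(-1.674, -0.218), k3=(-1.674, -0.218), k4=(-1.666, -0.230); state += dt/6·(k1+2k2+2k3+k4)
t=0.010: state=(2.323, 2.468)
t=0.020: state=(2.307, 2.465)
t=0.030: state=(2.290, 2.463)
continuing one RK4 step at a time; state shown every 25 steps (Δt=0.25):
t=0.250: state=(1.974, 2.351)
t=0.500: state=(1.723, 2.137)
t=0.750: state=(1.576, 1.886)
t=1.000: state=(1.514, 1.639)
t=1.250: state=(1.524, 1.419)
t=1.500: state=(1.596, 1.236)
t=1.750: state=(1.726, 1.094)
t=2.000: state=(1.913, 0.990)
t=2.250: state=(2.155, 0.926)
t=2.500: state=(2.449, 0.901)
t=2.750: state=(2.785, 0.919)
t=3.000: state=(3.141, 0.988)
t=3.250: state=(3.474, 1.118)
t=3.500: state=(3.719, 1.323)
t=3.750: state=(3.794, 1.604)
t=4.000: state=(3.641, 1.935)
t=4.250: state=(3.276, 2.243)
t=4.500: state=(2.800, 2.439)
t=4.750: state=(2.340, 2.470)
t=5.000: state=(1.974, 2.351)
t=5.250: state=(1.723, 2.137)
t=5.500: state=(1.576, 1.886)
t=5.750: state=(1.514, 1.639)
t=6.000: state=(1.524, 1.419)
t=6.250: state=(1.596, 1.237)
t=6.500: state=(1.726, 1.094)
t=6.600: state=(1.794, 1.048)

(x, y) = (1.794, 1.048)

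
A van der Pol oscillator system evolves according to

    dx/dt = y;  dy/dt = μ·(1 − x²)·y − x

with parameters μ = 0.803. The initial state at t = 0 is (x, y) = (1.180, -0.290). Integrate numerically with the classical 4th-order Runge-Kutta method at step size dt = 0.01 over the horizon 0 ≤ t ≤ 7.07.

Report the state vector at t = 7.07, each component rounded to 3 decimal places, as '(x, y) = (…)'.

t=0.000: state=(1.180, -0.290)
step 1 (dt=0.01): k1=(-0.290, -1.089), k2=(-0.295, -1.086), k3=(-0.295, -1.086), k4=(-0.301, -1.084); state += dt/6·(k1+2k2+2k3+k4)
t=0.010: state=(1.177, -0.301)
t=0.020: state=(1.174, -0.312)
t=0.030: state=(1.171, -0.322)
continuing one RK4 step at a time; state shown every 25 steps (Δt=0.25):
t=0.250: state=(1.075, -0.550)
t=0.500: state=(0.906, -0.801)
t=0.750: state=(0.672, -1.070)
t=1.000: state=(0.367, -1.378)
t=1.250: state=(-0.020, -1.721)
t=1.500: state=(-0.489, -2.004)
t=1.750: state=(-0.997, -1.993)
t=2.000: state=(-1.444, -1.503)
t=2.250: state=(-1.727, -0.757)
t=2.500: state=(-1.833, -0.125)
t=2.750: state=(-1.808, 0.287)
t=3.000: state=(-1.702, 0.549)
t=3.250: state=(-1.540, 0.743)
t=3.500: state=(-1.331, 0.925)
t=3.750: state=(-1.075, 1.133)
t=4.000: state=(-0.759, 1.402)
t=4.250: state=(-0.366, 1.756)
t=4.500: state=(0.124, 2.169)
t=4.750: state=(0.707, 2.441)
t=5.000: state=(1.298, 2.172)
t=5.250: state=(1.742, 1.315)
t=5.500: state=(1.955, 0.434)
t=5.750: state=(1.986, -0.133)
t=6.000: state=(1.909, -0.450)
t=6.250: state=(1.771, -0.646)
t=6.500: state=(1.590, -0.801)
t=6.750: state=(1.370, -0.961)
t=7.000: state=(1.106, -1.157)
t=7.070: state=(1.023, -1.223)

(x, y) = (1.023, -1.223)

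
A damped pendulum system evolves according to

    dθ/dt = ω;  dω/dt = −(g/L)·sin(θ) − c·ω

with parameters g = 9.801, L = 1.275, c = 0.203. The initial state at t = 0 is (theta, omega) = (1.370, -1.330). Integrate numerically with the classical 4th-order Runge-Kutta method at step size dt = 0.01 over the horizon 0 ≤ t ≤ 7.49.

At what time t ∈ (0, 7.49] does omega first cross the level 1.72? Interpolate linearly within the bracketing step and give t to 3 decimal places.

t=0.000: state=(1.370, -1.330)
step 1 (dt=0.01): k1=(-1.330, -7.263), k2=(-1.366, -7.245), k3=(-1.366, -7.245), k4=(-1.402, -7.226); state += dt/6·(k1+2k2+2k3+k4)
t=0.010: state=(1.356, -1.402)
t=0.020: state=(1.342, -1.475)
t=0.030: state=(1.327, -1.546)
continuing one RK4 step at a time; state shown every 25 steps (Δt=0.25):
t=0.250: state=(0.825, -2.937)
t=0.500: state=(-0.013, -3.525)
t=0.750: state=(-0.805, -2.585)
t=1.000: state=(-1.239, -0.835)
t=1.250: state=(-1.217, 0.993)
t=1.350: state=(-1.084, 1.669)
next step: t=1.360: state=(-1.067, 1.734) — omega has crossed 1.72
linear interpolation between t=1.350 (1.66939) and t=1.360 (1.73356) → t≈1.358

t = 1.358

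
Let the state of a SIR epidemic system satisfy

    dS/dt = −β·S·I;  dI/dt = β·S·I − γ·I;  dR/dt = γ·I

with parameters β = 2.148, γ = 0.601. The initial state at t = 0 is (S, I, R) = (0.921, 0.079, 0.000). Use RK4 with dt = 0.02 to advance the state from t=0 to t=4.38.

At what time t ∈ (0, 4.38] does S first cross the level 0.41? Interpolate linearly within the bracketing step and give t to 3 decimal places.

t = 1.717

t=0.000: state=(0.921, 0.079, 0.000)
step 1 (dt=0.02): k1=(-0.156, 0.109, 0.047), k2=(-0.158, 0.110, 0.048), k3=(-0.158, 0.110, 0.048), k4=(-0.160, 0.111, 0.049); state += dt/6·(k1+2k2+2k3+k4)
t=0.020: state=(0.918, 0.081, 0.001)
t=0.040: state=(0.915, 0.083, 0.002)
t=0.060: state=(0.911, 0.086, 0.003)
continuing one RK4 step at a time; state shown every 10 steps (Δt=0.2):
t=0.200: state=(0.886, 0.103, 0.011)
t=0.400: state=(0.842, 0.133, 0.025)
t=0.600: state=(0.790, 0.167, 0.043)
t=0.800: state=(0.729, 0.206, 0.065)
t=1.000: state=(0.662, 0.246, 0.093)
t=1.200: state=(0.590, 0.285, 0.124)
t=1.400: state=(0.518, 0.321, 0.161)
t=1.600: state=(0.448, 0.350, 0.201)
t=1.700: state=(0.415, 0.362, 0.223)
next step: t=1.720: state=(0.409, 0.364, 0.227) — S has crossed 0.41
linear interpolation between t=1.700 (0.41541) and t=1.720 (0.40899) → t≈1.717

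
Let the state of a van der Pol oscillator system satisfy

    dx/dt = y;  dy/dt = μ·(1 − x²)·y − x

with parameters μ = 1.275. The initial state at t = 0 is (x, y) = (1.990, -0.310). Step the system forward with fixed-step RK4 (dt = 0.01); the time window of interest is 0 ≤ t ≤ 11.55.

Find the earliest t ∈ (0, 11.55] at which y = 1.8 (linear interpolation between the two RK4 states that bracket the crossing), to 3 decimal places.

t=0.000: state=(1.990, -0.310)
step 1 (dt=0.01): k1=(-0.310, -0.820), k2=(-0.314, -0.805), k3=(-0.314, -0.806), k4=(-0.318, -0.792); state += dt/6·(k1+2k2+2k3+k4)
t=0.010: state=(1.987, -0.318)
t=0.020: state=(1.984, -0.326)
t=0.030: state=(1.980, -0.333)
continuing one RK4 step at a time; state shown every 50 steps (Δt=0.5):
t=0.500: state=(1.768, -0.538)
t=1.000: state=(1.459, -0.712)
t=1.500: state=(1.033, -1.033)
t=2.000: state=(0.351, -1.815)
t=2.500: state=(-0.885, -2.971)
t=3.000: state=(-1.930, -0.790)
t=3.500: state=(-1.964, 0.328)
t=4.000: state=(-1.736, 0.551)
t=4.500: state=(-1.417, 0.736)
t=5.000: state=(-0.972, 1.089)
t=5.430: state=(-0.374, 1.783)
next step: t=5.440: state=(-0.356, 1.807) — y has crossed 1.8
linear interpolation between t=5.430 (1.78348) and t=5.440 (1.80696) → t≈5.437

t = 5.437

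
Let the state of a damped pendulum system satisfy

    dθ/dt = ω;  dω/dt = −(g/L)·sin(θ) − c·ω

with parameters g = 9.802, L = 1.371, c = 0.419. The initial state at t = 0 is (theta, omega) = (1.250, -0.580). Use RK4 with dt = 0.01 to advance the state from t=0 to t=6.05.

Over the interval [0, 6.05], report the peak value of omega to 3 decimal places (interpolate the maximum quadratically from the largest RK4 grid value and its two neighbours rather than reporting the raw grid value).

max omega = 2.181

t=0.000: state=(1.250, -0.580)
step 1 (dt=0.01): k1=(-0.580, -6.542), k2=(-0.613, -6.521), k3=(-0.613, -6.521), k4=(-0.645, -6.501); state += dt/6·(k1+2k2+2k3+k4)
t=0.010: state=(1.244, -0.645)
t=0.020: state=(1.237, -0.710)
t=0.030: state=(1.230, -0.774)
continuing one RK4 step at a time; state shown every 20 steps (Δt=0.2):
t=0.200: state=(1.010, -1.781)
t=0.400: state=(0.562, -2.611)
t=0.600: state=(0.010, -2.781)
t=0.800: state=(-0.500, -2.211)
t=1.000: state=(-0.843, -1.163)
t=1.200: state=(-0.957, 0.021)
t=1.400: state=(-0.841, 1.107)
t=1.600: state=(-0.534, 1.896)
t=1.800: state=(-0.116, 2.181)
t=2.000: state=(0.298, 1.871)
t=2.200: state=(0.602, 1.108)
t=2.400: state=(0.729, 0.154)
t=2.600: state=(0.666, -0.754)
t=2.800: state=(0.443, -1.426)
t=3.000: state=(0.123, -1.696)
t=3.200: state=(-0.204, -1.497)
t=3.400: state=(-0.450, -0.922)
t=3.600: state=(-0.561, -0.168)
t=3.800: state=(-0.519, 0.564)
t=4.000: state=(-0.348, 1.104)
t=4.200: state=(-0.099, 1.321)
t=4.400: state=(0.156, 1.170)
t=4.600: state=(0.349, 0.723)
t=4.800: state=(0.435, 0.127)
t=5.000: state=(0.401, -0.451)
t=5.200: state=(0.265, -0.871)
t=5.400: state=(0.070, -1.031)
t=5.600: state=(-0.128, -0.904)
t=5.800: state=(-0.276, -0.547)
t=6.000: state=(-0.339, -0.077)
t=6.050: state=(-0.340, 0.043)
largest grid value and its neighbours: omega(1.780)=2.17944, omega(1.790)=2.18091, omega(1.800)=2.18083
parabola through these three points peaks at t≈1.794 with omega≈2.18106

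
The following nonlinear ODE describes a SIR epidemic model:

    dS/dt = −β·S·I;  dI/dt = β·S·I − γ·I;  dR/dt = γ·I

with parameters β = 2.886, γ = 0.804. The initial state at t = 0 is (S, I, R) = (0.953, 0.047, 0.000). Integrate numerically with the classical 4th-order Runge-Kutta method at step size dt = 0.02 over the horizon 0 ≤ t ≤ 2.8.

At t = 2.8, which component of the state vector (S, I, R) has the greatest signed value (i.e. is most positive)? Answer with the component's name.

largest component: R

t=0.000: state=(0.953, 0.047, 0.000)
step 1 (dt=0.02): k1=(-0.129, 0.091, 0.038), k2=(-0.132, 0.093, 0.039), k3=(-0.132, 0.093, 0.039), k4=(-0.134, 0.095, 0.039); state += dt/6·(k1+2k2+2k3+k4)
t=0.020: state=(0.950, 0.049, 0.001)
t=0.040: state=(0.948, 0.051, 0.002)
t=0.060: state=(0.945, 0.053, 0.002)
continuing one RK4 step at a time; state shown every 5 steps (Δt=0.1):
t=0.100: state=(0.939, 0.057, 0.004)
t=0.200: state=(0.922, 0.069, 0.009)
t=0.300: state=(0.902, 0.083, 0.015)
t=0.400: state=(0.879, 0.099, 0.023)
t=0.500: state=(0.852, 0.117, 0.031)
t=0.600: state=(0.821, 0.137, 0.041)
t=0.700: state=(0.787, 0.160, 0.053)
t=0.800: state=(0.749, 0.184, 0.067)
t=0.900: state=(0.708, 0.209, 0.083)
t=1.000: state=(0.664, 0.236, 0.101)
t=1.100: state=(0.618, 0.261, 0.121)
t=1.200: state=(0.571, 0.286, 0.143)
t=1.300: state=(0.524, 0.310, 0.167)
t=1.400: state=(0.478, 0.330, 0.193)
t=1.500: state=(0.433, 0.347, 0.220)
t=1.600: state=(0.391, 0.361, 0.248)
t=1.700: state=(0.352, 0.371, 0.278)
t=1.800: state=(0.316, 0.377, 0.308)
t=1.900: state=(0.283, 0.379, 0.338)
t=2.000: state=(0.254, 0.378, 0.369)
t=2.100: state=(0.228, 0.373, 0.399)
t=2.200: state=(0.205, 0.367, 0.429)
t=2.300: state=(0.184, 0.358, 0.458)
t=2.400: state=(0.166, 0.347, 0.486)
t=2.500: state=(0.151, 0.336, 0.514)
t=2.600: state=(0.137, 0.323, 0.540)
t=2.700: state=(0.125, 0.309, 0.565)
t=2.800: state=(0.115, 0.296, 0.590)
compare at T: S=0.115, I=0.296, R=0.590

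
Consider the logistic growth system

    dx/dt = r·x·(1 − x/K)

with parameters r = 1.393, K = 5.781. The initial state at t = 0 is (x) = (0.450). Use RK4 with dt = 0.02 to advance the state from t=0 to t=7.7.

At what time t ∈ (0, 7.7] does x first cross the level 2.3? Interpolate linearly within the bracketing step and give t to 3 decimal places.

t=0.000: state=(0.450)
step 1 (dt=0.02): k1=(0.578), k2=(0.585), k3=(0.585), k4=(0.592); state += dt/6·(k1+2k2+2k3+k4)
t=0.020: state=(0.462)
t=0.040: state=(0.474)
t=0.060: state=(0.486)
continuing one RK4 step at a time; state shown every 25 steps (Δt=0.5):
t=0.500: state=(0.837)
t=1.000: state=(1.467)
t=1.460: state=(2.267)
next step: t=1.480: state=(2.306) — x has crossed 2.3
linear interpolation between t=1.460 (2.26704) and t=1.480 (2.30555) → t≈1.477

t = 1.477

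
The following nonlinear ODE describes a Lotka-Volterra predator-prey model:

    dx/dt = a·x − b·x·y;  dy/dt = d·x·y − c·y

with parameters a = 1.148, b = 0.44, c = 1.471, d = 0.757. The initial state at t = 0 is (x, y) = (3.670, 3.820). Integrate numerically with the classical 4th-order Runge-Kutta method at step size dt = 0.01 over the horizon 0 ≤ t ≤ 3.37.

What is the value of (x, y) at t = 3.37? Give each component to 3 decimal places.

(x, y) = (1.653, 0.926)

t=0.000: state=(3.670, 3.820)
step 1 (dt=0.01): k1=(-1.955, 4.993), k2=(-1.990, 4.998), k3=(-1.990, 4.997), k4=(-2.025, 5.000); state += dt/6·(k1+2k2+2k3+k4)
t=0.010: state=(3.650, 3.870)
t=0.020: state=(3.630, 3.920)
t=0.030: state=(3.608, 3.970)
continuing one RK4 step at a time; state shown every 20 steps (Δt=0.2):
t=0.200: state=(3.159, 4.786)
t=0.400: state=(2.522, 5.485)
t=0.600: state=(1.931, 5.717)
t=0.800: state=(1.479, 5.504)
t=1.000: state=(1.170, 5.003)
t=1.200: state=(0.974, 4.380)
t=1.400: state=(0.857, 3.745)
t=1.600: state=(0.796, 3.161)
t=1.800: state=(0.776, 2.652)
t=2.000: state=(0.788, 2.223)
t=2.200: state=(0.829, 1.872)
t=2.400: state=(0.896, 1.589)
t=2.600: state=(0.990, 1.365)
t=2.800: state=(1.113, 1.192)
t=3.000: state=(1.269, 1.063)
t=3.200: state=(1.460, 0.974)
t=3.370: state=(1.653, 0.926)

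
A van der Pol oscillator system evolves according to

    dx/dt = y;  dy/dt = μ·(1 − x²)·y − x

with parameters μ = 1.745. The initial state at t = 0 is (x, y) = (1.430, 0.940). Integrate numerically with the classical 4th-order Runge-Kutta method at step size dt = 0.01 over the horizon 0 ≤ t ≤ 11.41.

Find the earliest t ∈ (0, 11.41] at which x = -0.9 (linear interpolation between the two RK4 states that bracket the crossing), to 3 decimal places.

t = 2.531

t=0.000: state=(1.430, 0.940)
step 1 (dt=0.01): k1=(0.940, -3.144), k2=(0.924, -3.142), k3=(0.924, -3.141), k4=(0.909, -3.138); state += dt/6·(k1+2k2+2k3+k4)
t=0.010: state=(1.439, 0.909)
t=0.020: state=(1.448, 0.877)
t=0.030: state=(1.457, 0.846)
continuing one RK4 step at a time; state shown every 50 steps (Δt=0.5):
t=0.500: state=(1.578, -0.162)
t=1.000: state=(1.394, -0.524)
t=1.500: state=(1.060, -0.843)
t=2.000: state=(0.478, -1.630)
t=2.500: state=(-0.791, -3.456)
t=2.530: state=(-0.896, -3.483)
next step: t=2.540: state=(-0.930, -3.484) — x has crossed -0.9
linear interpolation between t=2.530 (-0.89555) and t=2.540 (-0.93039) → t≈2.531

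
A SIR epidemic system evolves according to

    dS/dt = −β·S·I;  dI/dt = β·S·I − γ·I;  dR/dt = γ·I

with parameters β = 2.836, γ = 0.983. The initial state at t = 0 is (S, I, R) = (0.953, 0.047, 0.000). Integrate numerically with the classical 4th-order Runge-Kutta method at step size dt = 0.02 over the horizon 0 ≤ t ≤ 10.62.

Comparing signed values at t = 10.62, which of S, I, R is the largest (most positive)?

t=0.000: state=(0.953, 0.047, 0.000)
step 1 (dt=0.02): k1=(-0.127, 0.081, 0.046), k2=(-0.129, 0.082, 0.047), k3=(-0.129, 0.082, 0.047), k4=(-0.131, 0.083, 0.048); state += dt/6·(k1+2k2+2k3+k4)
t=0.020: state=(0.950, 0.049, 0.001)
t=0.040: state=(0.948, 0.050, 0.002)
t=0.060: state=(0.945, 0.052, 0.003)
continuing one RK4 step at a time; state shown every 25 steps (Δt=0.5):
t=0.500: state=(0.859, 0.105, 0.036)
t=1.000: state=(0.697, 0.195, 0.108)
t=1.500: state=(0.496, 0.278, 0.226)
t=2.000: state=(0.326, 0.302, 0.371)
t=2.500: state=(0.217, 0.270, 0.514)
t=3.000: state=(0.154, 0.214, 0.633)
t=3.500: state=(0.118, 0.158, 0.724)
t=4.000: state=(0.098, 0.113, 0.790)
t=4.500: state=(0.085, 0.078, 0.836)
t=5.000: state=(0.078, 0.054, 0.868)
t=5.500: state=(0.073, 0.037, 0.890)
t=6.000: state=(0.070, 0.025, 0.905)
t=6.500: state=(0.068, 0.017, 0.915)
t=7.000: state=(0.067, 0.011, 0.922)
t=7.500: state=(0.066, 0.008, 0.927)
t=8.000: state=(0.065, 0.005, 0.930)
t=8.500: state=(0.065, 0.003, 0.932)
t=9.000: state=(0.065, 0.002, 0.933)
t=9.500: state=(0.064, 0.002, 0.934)
t=10.000: state=(0.064, 0.001, 0.935)
t=10.500: state=(0.064, 0.001, 0.935)
t=10.620: state=(0.064, 0.001, 0.935)
compare at T: S=0.064, I=0.001, R=0.935

largest component: R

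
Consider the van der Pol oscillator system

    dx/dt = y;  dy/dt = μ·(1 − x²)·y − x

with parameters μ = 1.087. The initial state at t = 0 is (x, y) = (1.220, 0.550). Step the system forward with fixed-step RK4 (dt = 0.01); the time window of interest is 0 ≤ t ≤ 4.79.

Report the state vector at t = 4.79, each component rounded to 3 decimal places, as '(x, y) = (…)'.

t=0.000: state=(1.220, 0.550)
step 1 (dt=0.01): k1=(0.550, -1.512), k2=(0.542, -1.515), k3=(0.542, -1.515), k4=(0.535, -1.517); state += dt/6·(k1+2k2+2k3+k4)
t=0.010: state=(1.225, 0.535)
t=0.020: state=(1.231, 0.520)
t=0.030: state=(1.236, 0.504)
continuing one RK4 step at a time; state shown every 20 steps (Δt=0.2):
t=0.200: state=(1.300, 0.246)
t=0.400: state=(1.320, -0.033)
t=0.600: state=(1.289, -0.271)
t=0.800: state=(1.214, -0.476)
t=1.000: state=(1.100, -0.665)
t=1.200: state=(0.947, -0.863)
t=1.400: state=(0.753, -1.091)
t=1.600: state=(0.507, -1.378)
t=1.800: state=(0.196, -1.743)
t=2.000: state=(-0.194, -2.164)
t=2.200: state=(-0.663, -2.486)
t=2.400: state=(-1.160, -2.383)
t=2.600: state=(-1.576, -1.706)
t=2.800: state=(-1.830, -0.838)
t=3.000: state=(-1.928, -0.191)
t=3.200: state=(-1.924, 0.186)
t=3.400: state=(-1.864, 0.396)
t=3.600: state=(-1.771, 0.527)
t=3.800: state=(-1.655, 0.627)
t=4.000: state=(-1.521, 0.721)
t=4.200: state=(-1.366, 0.828)
t=4.400: state=(-1.188, 0.961)
t=4.600: state=(-0.979, 1.138)
t=4.790: state=(-0.742, 1.368)

(x, y) = (-0.742, 1.368)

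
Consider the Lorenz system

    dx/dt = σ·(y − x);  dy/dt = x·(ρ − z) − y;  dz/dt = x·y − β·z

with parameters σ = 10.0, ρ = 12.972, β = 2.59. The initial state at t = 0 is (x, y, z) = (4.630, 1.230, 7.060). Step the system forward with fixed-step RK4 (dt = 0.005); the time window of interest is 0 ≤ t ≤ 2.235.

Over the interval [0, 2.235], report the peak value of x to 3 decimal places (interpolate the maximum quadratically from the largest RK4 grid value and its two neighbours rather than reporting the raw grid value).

max x = 8.484

t=0.000: state=(4.630, 1.230, 7.060)
step 1 (dt=0.005): k1=(-34.000, 26.143, -12.590), k2=(-32.496, 25.718, -12.316), k3=(-32.545, 25.738, -12.318), k4=(-31.086, 25.327, -12.056); state += dt/6·(k1+2k2+2k3+k4)
t=0.005: state=(4.467, 1.359, 6.998)
t=0.010: state=(4.319, 1.483, 6.939)
t=0.015: state=(4.184, 1.604, 6.883)
continuing one RK4 step at a time; state shown every 20 steps (Δt=0.1):
t=0.100: state=(3.293, 3.343, 6.199)
t=0.200: state=(4.050, 5.363, 6.176)
t=0.300: state=(5.736, 7.705, 7.620)
t=0.400: state=(7.670, 9.321, 11.093)
t=0.500: state=(8.469, 8.201, 15.101)
t=0.600: state=(7.176, 5.119, 16.315)
t=0.700: state=(5.027, 3.064, 14.701)
t=0.800: state=(3.532, 2.533, 12.340)
t=0.900: state=(2.973, 2.806, 10.258)
t=1.000: state=(3.118, 3.549, 8.753)
t=1.100: state=(3.804, 4.737, 8.011)
t=1.200: state=(4.961, 6.316, 8.330)
t=1.300: state=(6.395, 7.803, 10.033)
t=1.400: state=(7.485, 8.093, 12.765)
t=1.500: state=(7.399, 6.622, 14.808)
t=1.600: state=(6.173, 4.691, 14.797)
t=1.700: state=(4.790, 3.627, 13.365)
t=1.800: state=(3.960, 3.472, 11.637)
t=1.900: state=(3.786, 3.903, 10.212)
t=2.000: state=(4.152, 4.747, 9.380)
t=2.100: state=(4.935, 5.876, 9.371)
t=2.200: state=(5.945, 6.959, 10.350)
t=2.235: state=(6.287, 7.214, 10.907)
largest grid value and its neighbours: x(0.485)=8.48225, x(0.490)=8.48358, x(0.495)=8.47905
parabola through these three points peaks at t≈0.489 with x≈8.48380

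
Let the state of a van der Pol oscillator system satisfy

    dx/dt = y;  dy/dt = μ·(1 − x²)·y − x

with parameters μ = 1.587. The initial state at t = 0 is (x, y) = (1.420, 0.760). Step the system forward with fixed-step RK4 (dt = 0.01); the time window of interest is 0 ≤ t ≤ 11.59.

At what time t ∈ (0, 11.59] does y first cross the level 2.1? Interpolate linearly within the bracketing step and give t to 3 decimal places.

t=0.000: state=(1.420, 0.760)
step 1 (dt=0.01): k1=(0.760, -2.646), k2=(0.747, -2.641), k3=(0.747, -2.641), k4=(0.734, -2.636); state += dt/6·(k1+2k2+2k3+k4)
t=0.010: state=(1.427, 0.734)
t=0.020: state=(1.435, 0.707)
t=0.030: state=(1.442, 0.681)
continuing one RK4 step at a time; state shown every 50 steps (Δt=0.5):
t=0.500: state=(1.527, -0.195)
t=1.000: state=(1.323, -0.581)
t=1.500: state=(0.943, -0.977)
t=2.000: state=(0.252, -1.957)
t=2.500: state=(-1.138, -3.184)
t=3.000: state=(-1.992, -0.290)
t=3.500: state=(-1.916, 0.362)
t=4.000: state=(-1.701, 0.490)
t=4.500: state=(-1.422, 0.636)
t=5.000: state=(-1.040, 0.937)
t=5.500: state=(-0.401, 1.767)
t=5.600: state=(-0.210, 2.073)
next step: t=5.610: state=(-0.189, 2.107) — y has crossed 2.1
linear interpolation between t=5.600 (2.07274) and t=5.610 (2.10657) → t≈5.608

t = 5.608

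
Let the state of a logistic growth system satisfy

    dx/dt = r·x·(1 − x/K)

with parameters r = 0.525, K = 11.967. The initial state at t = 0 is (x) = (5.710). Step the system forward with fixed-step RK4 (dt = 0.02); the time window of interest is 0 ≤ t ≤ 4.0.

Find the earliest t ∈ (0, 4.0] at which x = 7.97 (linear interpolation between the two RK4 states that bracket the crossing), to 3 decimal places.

t = 1.489

t=0.000: state=(5.710)
step 1 (dt=0.02): k1=(1.567), k2=(1.568), k3=(1.568), k4=(1.568); state += dt/6·(k1+2k2+2k3+k4)
t=0.020: state=(5.741)
t=0.040: state=(5.773)
t=0.060: state=(5.804)
continuing one RK4 step at a time; state shown every 10 steps (Δt=0.2):
t=0.200: state=(6.024)
t=0.400: state=(6.338)
t=0.600: state=(6.649)
t=0.800: state=(6.958)
t=1.000: state=(7.261)
t=1.200: state=(7.557)
t=1.400: state=(7.845)
t=1.480: state=(7.958)
next step: t=1.500: state=(7.986) — x has crossed 7.97
linear interpolation between t=1.480 (7.95769) and t=1.500 (7.98563) → t≈1.489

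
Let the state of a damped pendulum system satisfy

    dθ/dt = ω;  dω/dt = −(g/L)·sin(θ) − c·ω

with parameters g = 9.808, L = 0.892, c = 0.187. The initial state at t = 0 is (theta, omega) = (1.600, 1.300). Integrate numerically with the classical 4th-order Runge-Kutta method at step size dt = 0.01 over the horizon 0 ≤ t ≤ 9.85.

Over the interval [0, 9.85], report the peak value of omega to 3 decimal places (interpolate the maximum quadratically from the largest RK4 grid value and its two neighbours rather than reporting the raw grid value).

max omega = 4.275

t=0.000: state=(1.600, 1.300)
step 1 (dt=0.01): k1=(1.300, -11.234), k2=(1.244, -11.221), k3=(1.244, -11.221), k4=(1.188, -11.208); state += dt/6·(k1+2k2+2k3+k4)
t=0.010: state=(1.612, 1.188)
t=0.020: state=(1.624, 1.076)
t=0.030: state=(1.634, 0.964)
continuing one RK4 step at a time; state shown every 50 steps (Δt=0.5):
t=0.500: state=(0.899, -3.900)
t=1.000: state=(-1.164, -2.642)
t=1.500: state=(-1.123, 2.709)
t=2.000: state=(0.781, 3.272)
t=2.500: state=(1.157, -1.842)
t=3.000: state=(-0.508, -3.411)
t=3.500: state=(-1.108, 1.266)
t=4.000: state=(0.337, 3.298)
t=4.500: state=(1.027, -0.920)
t=5.000: state=(-0.245, -3.083)
t=5.500: state=(-0.939, 0.741)
t=6.000: state=(0.204, 2.833)
t=6.500: state=(0.851, -0.681)
t=7.000: state=(-0.198, -2.576)
t=7.500: state=(-0.767, 0.697)
t=8.000: state=(0.211, 2.320)
t=8.500: state=(0.685, -0.758)
t=9.000: state=(-0.235, -2.066)
t=9.500: state=(-0.606, 0.841)
t=9.850: state=(-0.035, 2.060)
largest grid value and its neighbours: omega(1.770)=4.27126, omega(1.780)=4.27484, omega(1.790)=4.27374
parabola through these three points peaks at t≈1.783 with omega≈4.27501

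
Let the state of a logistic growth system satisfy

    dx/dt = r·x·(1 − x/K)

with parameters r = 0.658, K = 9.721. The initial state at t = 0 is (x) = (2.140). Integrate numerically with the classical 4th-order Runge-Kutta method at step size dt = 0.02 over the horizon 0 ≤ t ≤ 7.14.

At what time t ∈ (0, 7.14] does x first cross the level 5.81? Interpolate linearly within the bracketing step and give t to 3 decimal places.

t=0.000: state=(2.140)
step 1 (dt=0.02): k1=(1.098), k2=(1.102), k3=(1.102), k4=(1.106); state += dt/6·(k1+2k2+2k3+k4)
t=0.020: state=(2.162)
t=0.040: state=(2.184)
t=0.060: state=(2.207)
continuing one RK4 step at a time; state shown every 25 steps (Δt=0.5):
t=0.500: state=(2.739)
t=1.000: state=(3.429)
t=1.500: state=(4.190)
t=2.000: state=(4.985)
t=2.500: state=(5.773)
t=2.520: state=(5.804)
next step: t=2.540: state=(5.835) — x has crossed 5.81
linear interpolation between t=2.520 (5.80423) and t=2.540 (5.83497) → t≈2.524

t = 2.524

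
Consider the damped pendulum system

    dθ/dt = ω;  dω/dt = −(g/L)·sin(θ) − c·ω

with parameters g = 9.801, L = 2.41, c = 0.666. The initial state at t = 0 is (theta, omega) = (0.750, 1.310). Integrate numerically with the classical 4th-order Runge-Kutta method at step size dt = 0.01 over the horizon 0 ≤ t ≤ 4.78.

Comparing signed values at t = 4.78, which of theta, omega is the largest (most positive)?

largest component: theta

t=0.000: state=(0.750, 1.310)
step 1 (dt=0.01): k1=(1.310, -3.645), k2=(1.292, -3.652), k3=(1.292, -3.652), k4=(1.273, -3.658); state += dt/6·(k1+2k2+2k3+k4)
t=0.010: state=(0.763, 1.273)
t=0.020: state=(0.775, 1.237)
t=0.030: state=(0.788, 1.200)
continuing one RK4 step at a time; state shown every 20 steps (Δt=0.2):
t=0.200: state=(0.938, 0.571)
t=0.400: state=(0.981, -0.129)
t=0.600: state=(0.893, -0.730)
t=0.800: state=(0.699, -1.185)
t=1.000: state=(0.432, -1.445)
t=1.200: state=(0.136, -1.476)
t=1.400: state=(-0.143, -1.284)
t=1.600: state=(-0.366, -0.926)
t=1.800: state=(-0.508, -0.482)
t=2.000: state=(-0.559, -0.030)
t=2.200: state=(-0.523, 0.370)
t=2.400: state=(-0.417, 0.672)
t=2.600: state=(-0.263, 0.843)
t=2.800: state=(-0.090, 0.870)
t=3.000: state=(0.076, 0.764)
t=3.200: state=(0.209, 0.557)
t=3.400: state=(0.295, 0.294)
t=3.600: state=(0.326, 0.021)
t=3.800: state=(0.305, -0.221)
t=4.000: state=(0.242, -0.401)
t=4.200: state=(0.151, -0.500)
t=4.400: state=(0.048, -0.512)
t=4.600: state=(-0.049, -0.446)
t=4.780: state=(-0.120, -0.336)
compare at T: theta=-0.120, omega=-0.336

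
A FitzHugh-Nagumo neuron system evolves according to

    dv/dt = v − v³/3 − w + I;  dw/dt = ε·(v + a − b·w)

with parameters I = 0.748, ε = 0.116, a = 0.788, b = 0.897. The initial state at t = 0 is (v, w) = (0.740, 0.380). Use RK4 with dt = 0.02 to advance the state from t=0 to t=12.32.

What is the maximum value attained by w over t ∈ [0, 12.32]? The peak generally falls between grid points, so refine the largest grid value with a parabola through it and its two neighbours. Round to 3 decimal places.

max w = 1.617

t=0.000: state=(0.740, 0.380)
step 1 (dt=0.02): k1=(0.973, 0.138), k2=(0.976, 0.139), k3=(0.976, 0.139), k4=(0.979, 0.140); state += dt/6·(k1+2k2+2k3+k4)
t=0.020: state=(0.760, 0.383)
t=0.040: state=(0.779, 0.386)
t=0.060: state=(0.799, 0.388)
continuing one RK4 step at a time; state shown every 25 steps (Δt=0.5):
t=0.500: state=(1.228, 0.461)
t=1.000: state=(1.573, 0.563)
t=1.500: state=(1.709, 0.672)
t=2.000: state=(1.727, 0.780)
t=2.500: state=(1.701, 0.882)
t=3.000: state=(1.659, 0.977)
t=3.500: state=(1.611, 1.064)
t=4.000: state=(1.561, 1.145)
t=4.500: state=(1.508, 1.218)
t=5.000: state=(1.455, 1.284)
t=5.500: state=(1.400, 1.344)
t=6.000: state=(1.344, 1.398)
t=6.500: state=(1.285, 1.446)
t=7.000: state=(1.223, 1.488)
t=7.500: state=(1.157, 1.525)
t=8.000: state=(1.086, 1.555)
t=8.500: state=(1.008, 1.580)
t=9.000: state=(0.919, 1.599)
t=9.500: state=(0.815, 1.612)
t=10.000: state=(0.687, 1.617)
t=10.500: state=(0.518, 1.614)
t=11.000: state=(0.279, 1.599)
t=11.500: state=(-0.086, 1.569)
t=12.000: state=(-0.646, 1.514)
t=12.320: state=(-1.087, 1.462)
largest grid value and its neighbours: w(10.060)=1.61719, w(10.080)=1.61720, w(10.100)=1.61719
parabola through these three points peaks at t≈10.081 with w≈1.61720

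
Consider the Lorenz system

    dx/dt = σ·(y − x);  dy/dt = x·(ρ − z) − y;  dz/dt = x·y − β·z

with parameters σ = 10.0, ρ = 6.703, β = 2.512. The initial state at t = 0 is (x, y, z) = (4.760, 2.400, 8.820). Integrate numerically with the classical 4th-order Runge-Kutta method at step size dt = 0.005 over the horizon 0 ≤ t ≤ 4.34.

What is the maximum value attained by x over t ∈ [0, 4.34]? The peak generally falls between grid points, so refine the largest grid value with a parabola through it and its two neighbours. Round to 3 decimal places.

max x = 5.031

t=0.000: state=(4.760, 2.400, 8.820)
step 1 (dt=0.005): k1=(-23.600, -12.477, -10.732), k2=(-23.322, -12.195, -10.953), k3=(-23.322, -12.194, -10.946), k4=(-23.044, -11.915, -11.157); state += dt/6·(k1+2k2+2k3+k4)
t=0.005: state=(4.643, 2.339, 8.765)
t=0.010: state=(4.530, 2.281, 8.708)
t=0.015: state=(4.419, 2.225, 8.650)
continuing one RK4 step at a time; state shown every 40 steps (Δt=0.2):
t=0.200: state=(2.022, 1.438, 6.158)
t=0.400: state=(1.621, 1.685, 4.133)
t=0.600: state=(2.063, 2.428, 3.088)
t=0.800: state=(3.063, 3.688, 3.122)
t=1.000: state=(4.391, 5.002, 4.557)
t=1.200: state=(5.026, 4.960, 6.677)
t=1.400: state=(4.258, 3.695, 7.218)
t=1.600: state=(3.294, 2.963, 6.248)
t=1.800: state=(2.987, 2.995, 5.196)
t=2.000: state=(3.244, 3.469, 4.714)
t=2.200: state=(3.781, 4.060, 4.961)
t=2.400: state=(4.210, 4.324, 5.703)
t=2.600: state=(4.183, 4.055, 6.257)
t=2.800: state=(3.825, 3.634, 6.188)
t=3.000: state=(3.537, 3.455, 5.759)
t=3.200: state=(3.509, 3.556, 5.406)
t=3.400: state=(3.681, 3.791, 5.350)
t=3.600: state=(3.887, 3.968, 5.566)
t=3.800: state=(3.964, 3.957, 5.834)
t=4.000: state=(3.878, 3.811, 5.927)
t=4.200: state=(3.742, 3.685, 5.820)
t=4.340: state=(3.685, 3.661, 5.699)
largest grid value and its neighbours: x(1.180)=5.03057, x(1.185)=5.03096, x(1.190)=5.03029
parabola through these three points peaks at t≈1.184 with x≈5.03097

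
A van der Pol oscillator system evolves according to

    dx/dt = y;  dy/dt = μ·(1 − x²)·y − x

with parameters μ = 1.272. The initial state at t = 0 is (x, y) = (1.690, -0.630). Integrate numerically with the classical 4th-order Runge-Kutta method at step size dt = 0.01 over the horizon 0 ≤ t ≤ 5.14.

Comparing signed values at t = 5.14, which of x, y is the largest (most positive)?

largest component: y

t=0.000: state=(1.690, -0.630)
step 1 (dt=0.01): k1=(-0.630, -0.203), k2=(-0.631, -0.206), k3=(-0.631, -0.206), k4=(-0.632, -0.209); state += dt/6·(k1+2k2+2k3+k4)
t=0.010: state=(1.684, -0.632)
t=0.020: state=(1.677, -0.634)
t=0.030: state=(1.671, -0.636)
continuing one RK4 step at a time; state shown every 20 steps (Δt=0.2):
t=0.200: state=(1.559, -0.682)
t=0.400: state=(1.416, -0.758)
t=0.600: state=(1.254, -0.864)
t=0.800: state=(1.067, -1.014)
t=1.000: state=(0.844, -1.229)
t=1.200: state=(0.569, -1.545)
t=1.400: state=(0.217, -1.998)
t=1.600: state=(-0.239, -2.568)
t=1.800: state=(-0.800, -2.968)
t=2.000: state=(-1.373, -2.598)
t=2.200: state=(-1.787, -1.483)
t=2.400: state=(-1.977, -0.489)
t=2.600: state=(-2.014, 0.052)
t=2.800: state=(-1.975, 0.305)
t=3.000: state=(-1.900, 0.431)
t=3.200: state=(-1.806, 0.509)
t=3.400: state=(-1.697, 0.574)
t=3.600: state=(-1.576, 0.642)
t=3.800: state=(-1.439, 0.723)
t=4.000: state=(-1.285, 0.827)
t=4.200: state=(-1.106, 0.969)
t=4.400: state=(-0.893, 1.169)
t=4.600: state=(-0.633, 1.459)
t=4.800: state=(-0.301, 1.879)
t=5.000: state=(0.128, 2.433)
t=5.140: state=(0.496, 2.806)
compare at T: x=0.496, y=2.806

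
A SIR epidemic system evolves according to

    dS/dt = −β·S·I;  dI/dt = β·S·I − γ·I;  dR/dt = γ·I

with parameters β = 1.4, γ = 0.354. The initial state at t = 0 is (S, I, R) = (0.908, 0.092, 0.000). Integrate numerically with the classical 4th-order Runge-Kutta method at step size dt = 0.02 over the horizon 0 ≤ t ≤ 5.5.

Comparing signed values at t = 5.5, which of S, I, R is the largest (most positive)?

largest component: R

t=0.000: state=(0.908, 0.092, 0.000)
step 1 (dt=0.02): k1=(-0.117, 0.084, 0.033), k2=(-0.118, 0.085, 0.033), k3=(-0.118, 0.085, 0.033), k4=(-0.119, 0.086, 0.033); state += dt/6·(k1+2k2+2k3+k4)
t=0.020: state=(0.906, 0.094, 0.001)
t=0.040: state=(0.903, 0.095, 0.001)
t=0.060: state=(0.901, 0.097, 0.002)
continuing one RK4 step at a time; state shown every 10 steps (Δt=0.2):
t=0.200: state=(0.883, 0.110, 0.007)
t=0.400: state=(0.853, 0.131, 0.016)
t=0.600: state=(0.820, 0.154, 0.026)
t=0.800: state=(0.783, 0.180, 0.038)
t=1.000: state=(0.741, 0.207, 0.051)
t=1.200: state=(0.697, 0.236, 0.067)
t=1.400: state=(0.650, 0.266, 0.085)
t=1.600: state=(0.601, 0.295, 0.105)
t=1.800: state=(0.551, 0.323, 0.126)
t=2.000: state=(0.501, 0.348, 0.150)
t=2.200: state=(0.453, 0.371, 0.176)
t=2.400: state=(0.407, 0.390, 0.203)
t=2.600: state=(0.364, 0.405, 0.231)
t=2.800: state=(0.325, 0.415, 0.260)
t=3.000: state=(0.289, 0.422, 0.290)
t=3.200: state=(0.257, 0.424, 0.319)
t=3.400: state=(0.228, 0.423, 0.349)
t=3.600: state=(0.203, 0.418, 0.379)
t=3.800: state=(0.180, 0.411, 0.409)
t=4.000: state=(0.161, 0.402, 0.437)
t=4.200: state=(0.144, 0.390, 0.465)
t=4.400: state=(0.129, 0.378, 0.493)
t=4.600: state=(0.117, 0.364, 0.519)
t=4.800: state=(0.106, 0.350, 0.544)
t=5.000: state=(0.096, 0.336, 0.568)
t=5.200: state=(0.087, 0.321, 0.592)
t=5.400: state=(0.080, 0.306, 0.614)
t=5.500: state=(0.077, 0.299, 0.625)
compare at T: S=0.077, I=0.299, R=0.625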